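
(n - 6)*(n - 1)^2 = n^3 - 8*n^2 + 13*n - 6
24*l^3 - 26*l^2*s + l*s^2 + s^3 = (-4*l + s)*(-l + s)*(6*l + s)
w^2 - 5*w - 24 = (w - 8)*(w + 3)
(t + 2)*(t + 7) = t^2 + 9*t + 14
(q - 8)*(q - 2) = q^2 - 10*q + 16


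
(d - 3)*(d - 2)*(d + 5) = d^3 - 19*d + 30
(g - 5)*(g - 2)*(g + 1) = g^3 - 6*g^2 + 3*g + 10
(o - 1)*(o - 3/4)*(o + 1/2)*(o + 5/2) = o^4 + 5*o^3/4 - 13*o^2/4 + o/16 + 15/16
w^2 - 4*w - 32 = (w - 8)*(w + 4)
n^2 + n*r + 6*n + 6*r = (n + 6)*(n + r)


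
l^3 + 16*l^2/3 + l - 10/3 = (l - 2/3)*(l + 1)*(l + 5)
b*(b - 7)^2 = b^3 - 14*b^2 + 49*b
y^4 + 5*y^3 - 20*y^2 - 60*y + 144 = (y - 3)*(y - 2)*(y + 4)*(y + 6)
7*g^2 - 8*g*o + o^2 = (-7*g + o)*(-g + o)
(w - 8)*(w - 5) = w^2 - 13*w + 40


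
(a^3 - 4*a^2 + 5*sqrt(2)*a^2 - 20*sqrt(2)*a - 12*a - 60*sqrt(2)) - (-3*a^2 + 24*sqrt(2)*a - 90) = a^3 - a^2 + 5*sqrt(2)*a^2 - 44*sqrt(2)*a - 12*a - 60*sqrt(2) + 90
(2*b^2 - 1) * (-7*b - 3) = -14*b^3 - 6*b^2 + 7*b + 3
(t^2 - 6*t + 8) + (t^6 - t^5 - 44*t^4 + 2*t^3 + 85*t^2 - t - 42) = t^6 - t^5 - 44*t^4 + 2*t^3 + 86*t^2 - 7*t - 34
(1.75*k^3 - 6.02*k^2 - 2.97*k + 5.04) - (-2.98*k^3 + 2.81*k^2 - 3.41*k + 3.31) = 4.73*k^3 - 8.83*k^2 + 0.44*k + 1.73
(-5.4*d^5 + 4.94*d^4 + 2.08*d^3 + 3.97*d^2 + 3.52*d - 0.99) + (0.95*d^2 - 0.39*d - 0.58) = -5.4*d^5 + 4.94*d^4 + 2.08*d^3 + 4.92*d^2 + 3.13*d - 1.57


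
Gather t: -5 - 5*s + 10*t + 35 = -5*s + 10*t + 30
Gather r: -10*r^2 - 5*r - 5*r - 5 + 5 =-10*r^2 - 10*r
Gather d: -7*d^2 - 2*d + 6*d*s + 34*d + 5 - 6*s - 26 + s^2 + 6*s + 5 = -7*d^2 + d*(6*s + 32) + s^2 - 16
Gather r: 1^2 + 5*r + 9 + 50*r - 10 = 55*r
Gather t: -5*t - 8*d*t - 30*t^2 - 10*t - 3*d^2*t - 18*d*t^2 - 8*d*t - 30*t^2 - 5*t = t^2*(-18*d - 60) + t*(-3*d^2 - 16*d - 20)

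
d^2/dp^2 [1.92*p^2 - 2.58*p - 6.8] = 3.84000000000000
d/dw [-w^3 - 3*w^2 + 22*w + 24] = -3*w^2 - 6*w + 22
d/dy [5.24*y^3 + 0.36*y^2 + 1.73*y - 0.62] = 15.72*y^2 + 0.72*y + 1.73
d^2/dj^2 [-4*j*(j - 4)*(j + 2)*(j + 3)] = -48*j^2 - 24*j + 112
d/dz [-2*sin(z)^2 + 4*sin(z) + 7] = 4*(1 - sin(z))*cos(z)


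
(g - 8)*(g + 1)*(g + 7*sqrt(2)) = g^3 - 7*g^2 + 7*sqrt(2)*g^2 - 49*sqrt(2)*g - 8*g - 56*sqrt(2)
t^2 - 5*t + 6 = (t - 3)*(t - 2)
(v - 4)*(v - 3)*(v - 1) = v^3 - 8*v^2 + 19*v - 12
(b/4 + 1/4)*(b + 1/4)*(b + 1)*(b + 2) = b^4/4 + 17*b^3/16 + 3*b^2/2 + 13*b/16 + 1/8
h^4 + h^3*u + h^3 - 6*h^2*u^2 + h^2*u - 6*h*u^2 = h*(h + 1)*(h - 2*u)*(h + 3*u)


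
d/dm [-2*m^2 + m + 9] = 1 - 4*m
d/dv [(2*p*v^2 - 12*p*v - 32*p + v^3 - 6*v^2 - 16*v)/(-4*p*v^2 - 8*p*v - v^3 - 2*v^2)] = 2*(-32*p^2 - p*v^2 - 16*p*v - 4*v^2)/(v^2*(16*p^2 + 8*p*v + v^2))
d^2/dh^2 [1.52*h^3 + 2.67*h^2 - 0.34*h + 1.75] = 9.12*h + 5.34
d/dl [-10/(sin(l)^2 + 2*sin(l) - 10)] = 20*(sin(l) + 1)*cos(l)/(sin(l)^2 + 2*sin(l) - 10)^2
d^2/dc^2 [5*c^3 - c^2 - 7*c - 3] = 30*c - 2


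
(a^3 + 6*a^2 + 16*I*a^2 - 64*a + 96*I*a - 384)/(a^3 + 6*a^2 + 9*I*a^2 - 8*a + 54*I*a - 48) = (a + 8*I)/(a + I)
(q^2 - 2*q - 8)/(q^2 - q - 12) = (q + 2)/(q + 3)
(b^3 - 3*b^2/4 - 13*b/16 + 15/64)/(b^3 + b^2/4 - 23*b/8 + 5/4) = (16*b^2 + 8*b - 3)/(8*(2*b^2 + 3*b - 2))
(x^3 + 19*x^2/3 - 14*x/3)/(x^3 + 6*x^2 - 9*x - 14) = x*(3*x - 2)/(3*(x^2 - x - 2))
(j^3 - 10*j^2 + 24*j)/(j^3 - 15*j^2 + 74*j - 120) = j/(j - 5)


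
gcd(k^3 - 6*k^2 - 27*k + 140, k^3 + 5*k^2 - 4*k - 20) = k + 5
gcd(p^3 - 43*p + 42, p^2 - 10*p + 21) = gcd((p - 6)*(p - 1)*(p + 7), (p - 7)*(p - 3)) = 1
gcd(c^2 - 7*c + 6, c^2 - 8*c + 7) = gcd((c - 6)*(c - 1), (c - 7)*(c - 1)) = c - 1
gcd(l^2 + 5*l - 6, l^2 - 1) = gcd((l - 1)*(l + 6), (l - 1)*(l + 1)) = l - 1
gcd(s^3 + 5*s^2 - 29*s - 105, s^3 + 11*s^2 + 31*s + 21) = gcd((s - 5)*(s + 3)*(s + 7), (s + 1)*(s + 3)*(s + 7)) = s^2 + 10*s + 21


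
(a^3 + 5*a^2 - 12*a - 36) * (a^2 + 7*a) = a^5 + 12*a^4 + 23*a^3 - 120*a^2 - 252*a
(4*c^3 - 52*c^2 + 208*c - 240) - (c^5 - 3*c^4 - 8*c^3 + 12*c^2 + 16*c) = -c^5 + 3*c^4 + 12*c^3 - 64*c^2 + 192*c - 240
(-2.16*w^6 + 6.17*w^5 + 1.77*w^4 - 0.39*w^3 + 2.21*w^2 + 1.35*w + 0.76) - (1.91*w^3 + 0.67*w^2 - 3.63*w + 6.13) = -2.16*w^6 + 6.17*w^5 + 1.77*w^4 - 2.3*w^3 + 1.54*w^2 + 4.98*w - 5.37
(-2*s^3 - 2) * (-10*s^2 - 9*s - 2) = 20*s^5 + 18*s^4 + 4*s^3 + 20*s^2 + 18*s + 4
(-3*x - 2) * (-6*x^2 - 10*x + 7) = 18*x^3 + 42*x^2 - x - 14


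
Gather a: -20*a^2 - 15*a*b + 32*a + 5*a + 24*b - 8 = -20*a^2 + a*(37 - 15*b) + 24*b - 8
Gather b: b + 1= b + 1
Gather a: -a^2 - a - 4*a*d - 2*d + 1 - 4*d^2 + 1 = -a^2 + a*(-4*d - 1) - 4*d^2 - 2*d + 2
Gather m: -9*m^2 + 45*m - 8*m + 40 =-9*m^2 + 37*m + 40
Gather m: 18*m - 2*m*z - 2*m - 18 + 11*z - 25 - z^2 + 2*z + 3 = m*(16 - 2*z) - z^2 + 13*z - 40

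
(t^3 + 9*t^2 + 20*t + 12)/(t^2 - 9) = (t^3 + 9*t^2 + 20*t + 12)/(t^2 - 9)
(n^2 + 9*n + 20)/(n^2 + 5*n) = (n + 4)/n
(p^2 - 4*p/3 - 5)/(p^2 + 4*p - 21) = (p + 5/3)/(p + 7)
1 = 1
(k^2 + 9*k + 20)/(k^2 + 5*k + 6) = (k^2 + 9*k + 20)/(k^2 + 5*k + 6)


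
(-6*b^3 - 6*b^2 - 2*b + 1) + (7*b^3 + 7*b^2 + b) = b^3 + b^2 - b + 1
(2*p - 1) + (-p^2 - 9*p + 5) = -p^2 - 7*p + 4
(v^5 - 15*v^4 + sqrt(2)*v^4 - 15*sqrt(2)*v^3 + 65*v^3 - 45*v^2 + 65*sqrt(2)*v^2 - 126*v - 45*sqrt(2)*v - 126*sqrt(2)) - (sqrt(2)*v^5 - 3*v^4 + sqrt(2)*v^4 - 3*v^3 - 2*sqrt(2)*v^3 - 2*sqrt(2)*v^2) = -sqrt(2)*v^5 + v^5 - 12*v^4 - 13*sqrt(2)*v^3 + 68*v^3 - 45*v^2 + 67*sqrt(2)*v^2 - 126*v - 45*sqrt(2)*v - 126*sqrt(2)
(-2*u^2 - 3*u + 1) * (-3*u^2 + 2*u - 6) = 6*u^4 + 5*u^3 + 3*u^2 + 20*u - 6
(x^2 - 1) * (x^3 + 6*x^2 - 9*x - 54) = x^5 + 6*x^4 - 10*x^3 - 60*x^2 + 9*x + 54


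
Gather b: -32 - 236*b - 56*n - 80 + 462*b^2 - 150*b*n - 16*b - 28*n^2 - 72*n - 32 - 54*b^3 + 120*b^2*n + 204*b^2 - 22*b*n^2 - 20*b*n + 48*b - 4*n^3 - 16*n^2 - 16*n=-54*b^3 + b^2*(120*n + 666) + b*(-22*n^2 - 170*n - 204) - 4*n^3 - 44*n^2 - 144*n - 144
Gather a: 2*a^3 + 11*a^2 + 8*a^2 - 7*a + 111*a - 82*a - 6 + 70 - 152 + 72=2*a^3 + 19*a^2 + 22*a - 16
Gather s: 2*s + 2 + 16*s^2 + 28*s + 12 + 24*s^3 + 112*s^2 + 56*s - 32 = 24*s^3 + 128*s^2 + 86*s - 18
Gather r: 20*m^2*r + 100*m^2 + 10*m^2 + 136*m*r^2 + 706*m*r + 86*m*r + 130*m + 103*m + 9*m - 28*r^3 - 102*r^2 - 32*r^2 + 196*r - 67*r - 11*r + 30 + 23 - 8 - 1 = 110*m^2 + 242*m - 28*r^3 + r^2*(136*m - 134) + r*(20*m^2 + 792*m + 118) + 44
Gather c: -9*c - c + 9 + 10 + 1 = 20 - 10*c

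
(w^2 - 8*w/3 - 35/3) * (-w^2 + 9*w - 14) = -w^4 + 35*w^3/3 - 79*w^2/3 - 203*w/3 + 490/3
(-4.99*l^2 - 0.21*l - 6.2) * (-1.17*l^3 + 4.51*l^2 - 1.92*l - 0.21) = 5.8383*l^5 - 22.2592*l^4 + 15.8877*l^3 - 26.5109*l^2 + 11.9481*l + 1.302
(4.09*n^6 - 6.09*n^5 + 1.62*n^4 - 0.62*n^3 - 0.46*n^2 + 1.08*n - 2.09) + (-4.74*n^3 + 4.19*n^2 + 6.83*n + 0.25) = 4.09*n^6 - 6.09*n^5 + 1.62*n^4 - 5.36*n^3 + 3.73*n^2 + 7.91*n - 1.84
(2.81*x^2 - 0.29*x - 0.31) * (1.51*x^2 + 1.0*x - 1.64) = 4.2431*x^4 + 2.3721*x^3 - 5.3665*x^2 + 0.1656*x + 0.5084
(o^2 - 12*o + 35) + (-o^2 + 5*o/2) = 35 - 19*o/2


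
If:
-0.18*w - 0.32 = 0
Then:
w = -1.78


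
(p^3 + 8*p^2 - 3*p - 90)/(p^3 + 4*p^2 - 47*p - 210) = (p - 3)/(p - 7)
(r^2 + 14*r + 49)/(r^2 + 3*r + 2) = (r^2 + 14*r + 49)/(r^2 + 3*r + 2)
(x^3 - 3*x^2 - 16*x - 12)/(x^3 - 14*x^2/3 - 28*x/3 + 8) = 3*(x + 1)/(3*x - 2)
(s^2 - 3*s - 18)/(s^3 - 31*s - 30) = (s + 3)/(s^2 + 6*s + 5)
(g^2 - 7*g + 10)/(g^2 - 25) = (g - 2)/(g + 5)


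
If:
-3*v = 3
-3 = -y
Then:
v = -1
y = 3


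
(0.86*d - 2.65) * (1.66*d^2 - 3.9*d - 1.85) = 1.4276*d^3 - 7.753*d^2 + 8.744*d + 4.9025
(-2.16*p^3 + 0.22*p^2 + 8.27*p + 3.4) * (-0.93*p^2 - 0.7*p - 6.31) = 2.0088*p^5 + 1.3074*p^4 + 5.7845*p^3 - 10.3392*p^2 - 54.5637*p - 21.454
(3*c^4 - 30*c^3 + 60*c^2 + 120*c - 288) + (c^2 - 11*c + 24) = 3*c^4 - 30*c^3 + 61*c^2 + 109*c - 264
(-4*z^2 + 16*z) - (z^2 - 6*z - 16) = -5*z^2 + 22*z + 16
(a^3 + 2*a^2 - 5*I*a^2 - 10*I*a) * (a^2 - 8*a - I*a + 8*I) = a^5 - 6*a^4 - 6*I*a^4 - 21*a^3 + 36*I*a^3 + 30*a^2 + 96*I*a^2 + 80*a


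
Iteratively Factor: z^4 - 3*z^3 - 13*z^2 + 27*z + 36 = (z - 3)*(z^3 - 13*z - 12) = (z - 3)*(z + 3)*(z^2 - 3*z - 4) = (z - 3)*(z + 1)*(z + 3)*(z - 4)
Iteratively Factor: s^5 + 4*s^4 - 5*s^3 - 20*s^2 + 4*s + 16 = (s - 1)*(s^4 + 5*s^3 - 20*s - 16) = (s - 1)*(s + 2)*(s^3 + 3*s^2 - 6*s - 8) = (s - 1)*(s + 1)*(s + 2)*(s^2 + 2*s - 8) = (s - 1)*(s + 1)*(s + 2)*(s + 4)*(s - 2)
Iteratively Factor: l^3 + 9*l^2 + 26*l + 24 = (l + 3)*(l^2 + 6*l + 8) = (l + 2)*(l + 3)*(l + 4)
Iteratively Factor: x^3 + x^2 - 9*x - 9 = (x - 3)*(x^2 + 4*x + 3) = (x - 3)*(x + 1)*(x + 3)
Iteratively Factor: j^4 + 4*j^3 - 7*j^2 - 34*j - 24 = (j - 3)*(j^3 + 7*j^2 + 14*j + 8) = (j - 3)*(j + 2)*(j^2 + 5*j + 4) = (j - 3)*(j + 2)*(j + 4)*(j + 1)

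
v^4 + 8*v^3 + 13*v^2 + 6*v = v*(v + 1)^2*(v + 6)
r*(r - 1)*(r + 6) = r^3 + 5*r^2 - 6*r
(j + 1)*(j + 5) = j^2 + 6*j + 5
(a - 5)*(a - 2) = a^2 - 7*a + 10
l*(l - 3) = l^2 - 3*l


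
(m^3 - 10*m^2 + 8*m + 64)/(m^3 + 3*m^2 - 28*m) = (m^2 - 6*m - 16)/(m*(m + 7))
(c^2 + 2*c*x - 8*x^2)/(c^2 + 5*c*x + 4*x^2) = (c - 2*x)/(c + x)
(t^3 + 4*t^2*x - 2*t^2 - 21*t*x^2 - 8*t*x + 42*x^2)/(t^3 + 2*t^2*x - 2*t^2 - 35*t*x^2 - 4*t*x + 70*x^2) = (-t + 3*x)/(-t + 5*x)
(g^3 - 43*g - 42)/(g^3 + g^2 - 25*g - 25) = (g^2 - g - 42)/(g^2 - 25)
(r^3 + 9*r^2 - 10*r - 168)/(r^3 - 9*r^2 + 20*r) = (r^2 + 13*r + 42)/(r*(r - 5))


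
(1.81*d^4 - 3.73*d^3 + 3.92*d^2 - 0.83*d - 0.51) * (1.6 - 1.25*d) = -2.2625*d^5 + 7.5585*d^4 - 10.868*d^3 + 7.3095*d^2 - 0.6905*d - 0.816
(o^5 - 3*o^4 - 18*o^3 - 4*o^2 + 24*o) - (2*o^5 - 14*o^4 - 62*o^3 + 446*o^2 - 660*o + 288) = -o^5 + 11*o^4 + 44*o^3 - 450*o^2 + 684*o - 288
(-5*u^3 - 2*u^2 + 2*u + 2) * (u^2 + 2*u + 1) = -5*u^5 - 12*u^4 - 7*u^3 + 4*u^2 + 6*u + 2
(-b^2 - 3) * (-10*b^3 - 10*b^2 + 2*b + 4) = 10*b^5 + 10*b^4 + 28*b^3 + 26*b^2 - 6*b - 12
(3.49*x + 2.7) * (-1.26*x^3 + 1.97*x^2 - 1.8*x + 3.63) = -4.3974*x^4 + 3.4733*x^3 - 0.963000000000001*x^2 + 7.8087*x + 9.801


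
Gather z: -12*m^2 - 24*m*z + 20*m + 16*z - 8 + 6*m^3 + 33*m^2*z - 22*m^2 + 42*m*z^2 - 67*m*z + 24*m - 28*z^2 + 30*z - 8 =6*m^3 - 34*m^2 + 44*m + z^2*(42*m - 28) + z*(33*m^2 - 91*m + 46) - 16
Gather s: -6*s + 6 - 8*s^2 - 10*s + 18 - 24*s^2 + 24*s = -32*s^2 + 8*s + 24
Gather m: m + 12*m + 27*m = 40*m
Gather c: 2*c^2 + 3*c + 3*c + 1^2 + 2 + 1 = 2*c^2 + 6*c + 4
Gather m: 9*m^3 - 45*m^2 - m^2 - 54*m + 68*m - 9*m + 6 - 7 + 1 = 9*m^3 - 46*m^2 + 5*m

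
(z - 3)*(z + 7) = z^2 + 4*z - 21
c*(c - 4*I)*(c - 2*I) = c^3 - 6*I*c^2 - 8*c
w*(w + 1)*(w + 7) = w^3 + 8*w^2 + 7*w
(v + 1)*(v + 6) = v^2 + 7*v + 6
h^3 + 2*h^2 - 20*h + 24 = (h - 2)^2*(h + 6)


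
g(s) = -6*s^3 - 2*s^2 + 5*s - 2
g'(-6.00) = -619.00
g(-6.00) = 1192.00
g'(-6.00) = -619.00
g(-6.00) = 1192.00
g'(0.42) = 0.14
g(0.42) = -0.70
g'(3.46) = -224.33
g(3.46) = -257.17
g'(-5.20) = -460.92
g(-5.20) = 761.57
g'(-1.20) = -16.12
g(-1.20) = -0.51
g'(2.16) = -87.62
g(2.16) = -61.00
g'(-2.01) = -59.68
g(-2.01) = 28.59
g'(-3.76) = -234.44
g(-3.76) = 269.87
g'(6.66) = -820.04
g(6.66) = -1829.86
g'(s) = -18*s^2 - 4*s + 5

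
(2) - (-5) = 7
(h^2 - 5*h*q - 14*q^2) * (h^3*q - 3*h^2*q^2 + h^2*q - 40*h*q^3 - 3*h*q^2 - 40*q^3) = h^5*q - 8*h^4*q^2 + h^4*q - 39*h^3*q^3 - 8*h^3*q^2 + 242*h^2*q^4 - 39*h^2*q^3 + 560*h*q^5 + 242*h*q^4 + 560*q^5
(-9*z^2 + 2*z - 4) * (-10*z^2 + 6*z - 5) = 90*z^4 - 74*z^3 + 97*z^2 - 34*z + 20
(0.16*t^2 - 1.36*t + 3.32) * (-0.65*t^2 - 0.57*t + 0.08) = -0.104*t^4 + 0.7928*t^3 - 1.37*t^2 - 2.0012*t + 0.2656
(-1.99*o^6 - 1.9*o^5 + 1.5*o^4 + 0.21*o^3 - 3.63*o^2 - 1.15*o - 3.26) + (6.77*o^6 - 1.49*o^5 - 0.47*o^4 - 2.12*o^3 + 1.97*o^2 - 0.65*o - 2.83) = 4.78*o^6 - 3.39*o^5 + 1.03*o^4 - 1.91*o^3 - 1.66*o^2 - 1.8*o - 6.09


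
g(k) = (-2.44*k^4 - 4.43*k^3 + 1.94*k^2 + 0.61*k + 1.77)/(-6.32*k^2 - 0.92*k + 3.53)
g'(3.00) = 2.96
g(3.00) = 5.28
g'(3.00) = 2.96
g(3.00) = 5.28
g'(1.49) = 1.91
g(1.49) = 1.66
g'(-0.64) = -12.07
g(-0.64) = 1.91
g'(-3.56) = -2.15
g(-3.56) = 2.29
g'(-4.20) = -2.63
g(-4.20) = 3.82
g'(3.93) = 3.67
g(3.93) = 8.36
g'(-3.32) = -1.98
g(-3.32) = 1.79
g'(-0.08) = 0.05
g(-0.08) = 0.49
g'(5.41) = 4.82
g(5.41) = 14.64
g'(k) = (12.64*k + 0.92)*(-2.44*k^4 - 4.43*k^3 + 1.94*k^2 + 0.61*k + 1.77)/(-6.32*k^2 - 0.92*k + 3.53)^2 + (-9.76*k^3 - 13.29*k^2 + 3.88*k + 0.61)/(-6.32*k^2 - 0.92*k + 3.53) = (30.8416*k^5 + 34.732*k^4 - 26.3016*k^3 - 44.8433*k^2 + 36.0692*k + 3.7817)/(39.9424*k^4 + 11.6288*k^3 - 43.7728*k^2 - 6.4952*k + 12.4609)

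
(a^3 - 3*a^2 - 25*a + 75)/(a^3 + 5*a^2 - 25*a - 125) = (a - 3)/(a + 5)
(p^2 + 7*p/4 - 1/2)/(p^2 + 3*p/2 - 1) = (4*p - 1)/(2*(2*p - 1))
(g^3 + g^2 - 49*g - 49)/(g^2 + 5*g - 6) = (g^3 + g^2 - 49*g - 49)/(g^2 + 5*g - 6)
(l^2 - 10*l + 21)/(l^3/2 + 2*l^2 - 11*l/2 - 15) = 2*(l - 7)/(l^2 + 7*l + 10)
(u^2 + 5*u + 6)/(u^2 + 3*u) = (u + 2)/u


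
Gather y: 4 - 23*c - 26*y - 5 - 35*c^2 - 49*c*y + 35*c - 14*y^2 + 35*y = -35*c^2 + 12*c - 14*y^2 + y*(9 - 49*c) - 1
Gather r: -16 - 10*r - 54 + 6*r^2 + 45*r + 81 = 6*r^2 + 35*r + 11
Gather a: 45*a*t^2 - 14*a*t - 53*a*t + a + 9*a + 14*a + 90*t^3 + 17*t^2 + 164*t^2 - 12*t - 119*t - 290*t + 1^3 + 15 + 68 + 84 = a*(45*t^2 - 67*t + 24) + 90*t^3 + 181*t^2 - 421*t + 168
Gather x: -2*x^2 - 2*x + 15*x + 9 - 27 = -2*x^2 + 13*x - 18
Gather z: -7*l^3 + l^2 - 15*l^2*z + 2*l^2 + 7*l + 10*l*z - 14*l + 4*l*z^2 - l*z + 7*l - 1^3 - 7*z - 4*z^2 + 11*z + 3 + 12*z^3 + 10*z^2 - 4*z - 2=-7*l^3 + 3*l^2 + 12*z^3 + z^2*(4*l + 6) + z*(-15*l^2 + 9*l)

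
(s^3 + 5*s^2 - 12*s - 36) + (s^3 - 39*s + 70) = 2*s^3 + 5*s^2 - 51*s + 34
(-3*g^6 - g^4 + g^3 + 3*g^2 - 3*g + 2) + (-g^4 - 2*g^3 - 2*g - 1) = -3*g^6 - 2*g^4 - g^3 + 3*g^2 - 5*g + 1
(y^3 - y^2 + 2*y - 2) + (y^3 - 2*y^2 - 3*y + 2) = 2*y^3 - 3*y^2 - y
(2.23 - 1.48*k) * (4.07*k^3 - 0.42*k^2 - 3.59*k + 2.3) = -6.0236*k^4 + 9.6977*k^3 + 4.3766*k^2 - 11.4097*k + 5.129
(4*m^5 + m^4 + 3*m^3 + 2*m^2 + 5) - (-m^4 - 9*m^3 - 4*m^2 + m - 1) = 4*m^5 + 2*m^4 + 12*m^3 + 6*m^2 - m + 6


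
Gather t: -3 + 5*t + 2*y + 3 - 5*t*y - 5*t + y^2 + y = -5*t*y + y^2 + 3*y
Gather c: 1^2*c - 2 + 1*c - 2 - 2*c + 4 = 0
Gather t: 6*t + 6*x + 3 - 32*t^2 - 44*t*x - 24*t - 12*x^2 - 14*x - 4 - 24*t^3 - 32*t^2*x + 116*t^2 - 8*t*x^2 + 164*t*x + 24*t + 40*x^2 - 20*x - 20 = -24*t^3 + t^2*(84 - 32*x) + t*(-8*x^2 + 120*x + 6) + 28*x^2 - 28*x - 21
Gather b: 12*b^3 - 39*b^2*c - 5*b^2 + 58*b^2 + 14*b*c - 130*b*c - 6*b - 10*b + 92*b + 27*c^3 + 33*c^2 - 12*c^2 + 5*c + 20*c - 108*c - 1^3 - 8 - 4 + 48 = 12*b^3 + b^2*(53 - 39*c) + b*(76 - 116*c) + 27*c^3 + 21*c^2 - 83*c + 35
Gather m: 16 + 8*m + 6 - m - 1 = 7*m + 21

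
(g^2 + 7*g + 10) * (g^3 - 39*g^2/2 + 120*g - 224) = g^5 - 25*g^4/2 - 13*g^3/2 + 421*g^2 - 368*g - 2240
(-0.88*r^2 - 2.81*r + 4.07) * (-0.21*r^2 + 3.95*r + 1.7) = 0.1848*r^4 - 2.8859*r^3 - 13.4502*r^2 + 11.2995*r + 6.919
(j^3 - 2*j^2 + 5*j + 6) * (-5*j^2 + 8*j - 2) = -5*j^5 + 18*j^4 - 43*j^3 + 14*j^2 + 38*j - 12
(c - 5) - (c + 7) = -12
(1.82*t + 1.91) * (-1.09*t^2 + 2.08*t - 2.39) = -1.9838*t^3 + 1.7037*t^2 - 0.377*t - 4.5649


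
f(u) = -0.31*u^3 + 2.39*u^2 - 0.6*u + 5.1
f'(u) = -0.93*u^2 + 4.78*u - 0.6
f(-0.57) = 6.28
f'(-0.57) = -3.63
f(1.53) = 8.67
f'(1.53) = 4.54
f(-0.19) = 5.30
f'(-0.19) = -1.54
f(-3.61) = 53.00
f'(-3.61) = -29.98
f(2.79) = 15.30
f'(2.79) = 5.50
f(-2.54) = 27.12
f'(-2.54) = -18.74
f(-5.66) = 141.27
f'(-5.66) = -57.45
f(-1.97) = 17.93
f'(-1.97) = -13.63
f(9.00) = -32.70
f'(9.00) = -32.91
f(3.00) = 16.44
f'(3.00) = 5.37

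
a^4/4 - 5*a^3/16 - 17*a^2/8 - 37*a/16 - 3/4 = (a/4 + 1/4)*(a - 4)*(a + 3/4)*(a + 1)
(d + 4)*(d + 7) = d^2 + 11*d + 28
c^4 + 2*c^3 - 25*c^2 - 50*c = c*(c - 5)*(c + 2)*(c + 5)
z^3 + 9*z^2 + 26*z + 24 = (z + 2)*(z + 3)*(z + 4)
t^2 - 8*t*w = t*(t - 8*w)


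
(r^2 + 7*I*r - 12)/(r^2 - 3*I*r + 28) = (r + 3*I)/(r - 7*I)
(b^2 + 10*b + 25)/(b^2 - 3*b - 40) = (b + 5)/(b - 8)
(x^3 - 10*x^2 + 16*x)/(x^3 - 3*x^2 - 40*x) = (x - 2)/(x + 5)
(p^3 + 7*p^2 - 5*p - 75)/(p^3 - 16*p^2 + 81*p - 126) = (p^2 + 10*p + 25)/(p^2 - 13*p + 42)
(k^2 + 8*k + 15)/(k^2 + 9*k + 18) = (k + 5)/(k + 6)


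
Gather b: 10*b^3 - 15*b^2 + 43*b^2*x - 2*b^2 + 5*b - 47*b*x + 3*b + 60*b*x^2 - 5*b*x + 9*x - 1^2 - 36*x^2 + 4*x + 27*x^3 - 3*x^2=10*b^3 + b^2*(43*x - 17) + b*(60*x^2 - 52*x + 8) + 27*x^3 - 39*x^2 + 13*x - 1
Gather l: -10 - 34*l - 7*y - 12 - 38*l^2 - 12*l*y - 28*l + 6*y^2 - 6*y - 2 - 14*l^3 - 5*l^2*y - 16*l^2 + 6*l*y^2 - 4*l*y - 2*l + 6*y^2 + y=-14*l^3 + l^2*(-5*y - 54) + l*(6*y^2 - 16*y - 64) + 12*y^2 - 12*y - 24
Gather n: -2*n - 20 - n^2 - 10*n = -n^2 - 12*n - 20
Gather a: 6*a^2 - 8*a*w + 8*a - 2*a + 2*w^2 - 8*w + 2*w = 6*a^2 + a*(6 - 8*w) + 2*w^2 - 6*w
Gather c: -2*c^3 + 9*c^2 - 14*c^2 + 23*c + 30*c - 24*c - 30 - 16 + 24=-2*c^3 - 5*c^2 + 29*c - 22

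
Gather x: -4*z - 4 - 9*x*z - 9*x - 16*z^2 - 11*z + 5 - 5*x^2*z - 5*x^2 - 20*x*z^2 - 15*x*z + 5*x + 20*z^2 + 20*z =x^2*(-5*z - 5) + x*(-20*z^2 - 24*z - 4) + 4*z^2 + 5*z + 1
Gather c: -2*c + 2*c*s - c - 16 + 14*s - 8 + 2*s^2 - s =c*(2*s - 3) + 2*s^2 + 13*s - 24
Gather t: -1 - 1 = -2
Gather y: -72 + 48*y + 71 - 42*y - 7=6*y - 8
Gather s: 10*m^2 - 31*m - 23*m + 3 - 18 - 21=10*m^2 - 54*m - 36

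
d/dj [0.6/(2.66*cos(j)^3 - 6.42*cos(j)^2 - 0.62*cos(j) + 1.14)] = (4.788*cos(j)^2 - 7.704*cos(j) - 0.372)*sin(j)/(2.66*cos(j)^3 - 6.42*cos(j)^2 - 0.62*cos(j) + 1.14)^2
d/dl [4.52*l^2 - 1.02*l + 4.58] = 9.04*l - 1.02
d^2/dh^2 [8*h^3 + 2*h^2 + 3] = 48*h + 4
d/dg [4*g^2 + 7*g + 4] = 8*g + 7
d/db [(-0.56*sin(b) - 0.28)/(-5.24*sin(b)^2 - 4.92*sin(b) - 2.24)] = (-2.9344*sin(b) + 1.4672*cos(2*b) - 1.5904)*cos(b)/(5.24*sin(b)^2 + 4.92*sin(b) + 2.24)^2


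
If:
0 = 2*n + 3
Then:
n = -3/2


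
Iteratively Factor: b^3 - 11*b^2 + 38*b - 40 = (b - 4)*(b^2 - 7*b + 10) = (b - 5)*(b - 4)*(b - 2)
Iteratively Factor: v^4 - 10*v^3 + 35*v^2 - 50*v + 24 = (v - 1)*(v^3 - 9*v^2 + 26*v - 24) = (v - 4)*(v - 1)*(v^2 - 5*v + 6) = (v - 4)*(v - 2)*(v - 1)*(v - 3)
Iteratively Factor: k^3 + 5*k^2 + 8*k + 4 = (k + 1)*(k^2 + 4*k + 4) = (k + 1)*(k + 2)*(k + 2)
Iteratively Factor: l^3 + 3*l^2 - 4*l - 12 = (l + 3)*(l^2 - 4) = (l + 2)*(l + 3)*(l - 2)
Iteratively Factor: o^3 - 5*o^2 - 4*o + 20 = (o - 2)*(o^2 - 3*o - 10) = (o - 5)*(o - 2)*(o + 2)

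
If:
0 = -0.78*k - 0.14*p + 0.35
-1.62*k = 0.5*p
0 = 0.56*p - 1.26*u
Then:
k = 1.07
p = -3.47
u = -1.54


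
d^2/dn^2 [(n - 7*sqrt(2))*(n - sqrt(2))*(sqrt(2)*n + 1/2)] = 6*sqrt(2)*n - 31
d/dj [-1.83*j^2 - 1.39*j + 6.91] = -3.66*j - 1.39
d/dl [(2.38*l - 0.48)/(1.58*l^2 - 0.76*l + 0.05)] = (-3.7604*l^2 + 1.5168*l - 0.2458)/(2.4964*l^4 - 2.4016*l^3 + 0.7356*l^2 - 0.076*l + 0.0025)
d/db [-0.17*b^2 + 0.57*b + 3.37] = 0.57 - 0.34*b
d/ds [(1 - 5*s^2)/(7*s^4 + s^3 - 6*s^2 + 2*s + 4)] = (-10*s*(7*s^4 + s^3 - 6*s^2 + 2*s + 4) + (5*s^2 - 1)*(28*s^3 + 3*s^2 - 12*s + 2))/(7*s^4 + s^3 - 6*s^2 + 2*s + 4)^2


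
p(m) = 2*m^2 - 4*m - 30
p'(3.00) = 8.00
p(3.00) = -24.00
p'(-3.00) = -16.00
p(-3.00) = 0.00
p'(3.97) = 11.88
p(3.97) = -14.36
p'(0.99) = -0.04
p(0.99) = -32.00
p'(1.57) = 2.28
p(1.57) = -31.35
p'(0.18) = -3.28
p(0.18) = -30.66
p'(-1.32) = -9.28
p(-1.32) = -21.24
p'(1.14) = 0.56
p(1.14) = -31.96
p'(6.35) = 21.40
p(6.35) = 25.24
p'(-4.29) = -21.16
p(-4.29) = 23.97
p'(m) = 4*m - 4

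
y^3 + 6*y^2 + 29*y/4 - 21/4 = (y - 1/2)*(y + 3)*(y + 7/2)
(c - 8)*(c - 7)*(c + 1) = c^3 - 14*c^2 + 41*c + 56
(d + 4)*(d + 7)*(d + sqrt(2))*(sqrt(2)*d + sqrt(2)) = sqrt(2)*d^4 + 2*d^3 + 12*sqrt(2)*d^3 + 24*d^2 + 39*sqrt(2)*d^2 + 28*sqrt(2)*d + 78*d + 56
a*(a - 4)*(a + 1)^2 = a^4 - 2*a^3 - 7*a^2 - 4*a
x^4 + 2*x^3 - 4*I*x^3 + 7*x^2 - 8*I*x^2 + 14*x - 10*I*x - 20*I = (x + 2)*(x - 5*I)*(x - I)*(x + 2*I)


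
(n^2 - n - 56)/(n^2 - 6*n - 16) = (n + 7)/(n + 2)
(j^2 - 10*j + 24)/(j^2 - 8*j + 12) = (j - 4)/(j - 2)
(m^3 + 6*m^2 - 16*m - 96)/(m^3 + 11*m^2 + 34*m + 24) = (m - 4)/(m + 1)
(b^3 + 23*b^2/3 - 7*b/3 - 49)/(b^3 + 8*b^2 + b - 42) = (b - 7/3)/(b - 2)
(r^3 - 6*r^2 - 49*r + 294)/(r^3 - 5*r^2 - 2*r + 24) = (r^3 - 6*r^2 - 49*r + 294)/(r^3 - 5*r^2 - 2*r + 24)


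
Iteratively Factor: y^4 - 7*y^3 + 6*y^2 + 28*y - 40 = (y - 2)*(y^3 - 5*y^2 - 4*y + 20) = (y - 2)*(y + 2)*(y^2 - 7*y + 10) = (y - 2)^2*(y + 2)*(y - 5)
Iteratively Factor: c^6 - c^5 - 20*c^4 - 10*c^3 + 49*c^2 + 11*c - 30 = (c - 1)*(c^5 - 20*c^3 - 30*c^2 + 19*c + 30) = (c - 1)*(c + 2)*(c^4 - 2*c^3 - 16*c^2 + 2*c + 15) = (c - 1)*(c + 2)*(c + 3)*(c^3 - 5*c^2 - c + 5) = (c - 5)*(c - 1)*(c + 2)*(c + 3)*(c^2 - 1) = (c - 5)*(c - 1)^2*(c + 2)*(c + 3)*(c + 1)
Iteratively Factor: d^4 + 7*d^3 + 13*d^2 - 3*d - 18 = (d + 3)*(d^3 + 4*d^2 + d - 6) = (d + 2)*(d + 3)*(d^2 + 2*d - 3) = (d + 2)*(d + 3)^2*(d - 1)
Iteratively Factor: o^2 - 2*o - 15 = (o + 3)*(o - 5)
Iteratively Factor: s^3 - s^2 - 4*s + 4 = (s - 2)*(s^2 + s - 2) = (s - 2)*(s - 1)*(s + 2)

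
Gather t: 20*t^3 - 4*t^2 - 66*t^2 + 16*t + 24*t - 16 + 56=20*t^3 - 70*t^2 + 40*t + 40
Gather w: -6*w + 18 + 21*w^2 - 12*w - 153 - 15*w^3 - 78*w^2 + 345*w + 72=-15*w^3 - 57*w^2 + 327*w - 63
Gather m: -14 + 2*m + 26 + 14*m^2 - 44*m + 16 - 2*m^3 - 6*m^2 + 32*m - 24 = -2*m^3 + 8*m^2 - 10*m + 4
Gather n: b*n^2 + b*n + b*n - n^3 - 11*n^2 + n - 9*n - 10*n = -n^3 + n^2*(b - 11) + n*(2*b - 18)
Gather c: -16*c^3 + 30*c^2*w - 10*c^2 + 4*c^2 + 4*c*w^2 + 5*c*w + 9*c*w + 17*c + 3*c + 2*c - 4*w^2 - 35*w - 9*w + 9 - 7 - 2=-16*c^3 + c^2*(30*w - 6) + c*(4*w^2 + 14*w + 22) - 4*w^2 - 44*w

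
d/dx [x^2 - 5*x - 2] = 2*x - 5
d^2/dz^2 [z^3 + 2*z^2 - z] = 6*z + 4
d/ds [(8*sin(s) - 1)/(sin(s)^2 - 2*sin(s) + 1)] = -2*(4*sin(s) + 3)*cos(s)/(sin(s) - 1)^3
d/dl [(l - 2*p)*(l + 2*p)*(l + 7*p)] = 3*l^2 + 14*l*p - 4*p^2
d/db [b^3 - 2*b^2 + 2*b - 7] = 3*b^2 - 4*b + 2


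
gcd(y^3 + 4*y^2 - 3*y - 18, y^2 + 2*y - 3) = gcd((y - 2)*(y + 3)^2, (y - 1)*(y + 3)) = y + 3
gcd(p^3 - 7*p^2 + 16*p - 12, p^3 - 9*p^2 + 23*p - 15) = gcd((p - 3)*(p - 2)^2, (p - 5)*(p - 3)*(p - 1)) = p - 3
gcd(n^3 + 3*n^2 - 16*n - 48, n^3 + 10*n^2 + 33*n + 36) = n^2 + 7*n + 12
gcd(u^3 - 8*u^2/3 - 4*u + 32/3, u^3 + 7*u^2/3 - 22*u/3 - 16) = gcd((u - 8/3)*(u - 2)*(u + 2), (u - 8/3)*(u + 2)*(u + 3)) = u^2 - 2*u/3 - 16/3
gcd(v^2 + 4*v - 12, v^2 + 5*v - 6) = v + 6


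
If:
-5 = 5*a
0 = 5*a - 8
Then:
No Solution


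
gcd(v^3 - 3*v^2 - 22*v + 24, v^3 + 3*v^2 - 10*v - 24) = v + 4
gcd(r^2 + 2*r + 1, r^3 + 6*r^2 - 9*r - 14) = r + 1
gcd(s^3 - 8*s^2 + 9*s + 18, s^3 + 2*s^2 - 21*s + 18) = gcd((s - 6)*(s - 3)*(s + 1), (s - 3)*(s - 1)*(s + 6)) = s - 3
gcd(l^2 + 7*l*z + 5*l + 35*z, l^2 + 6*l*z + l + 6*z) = 1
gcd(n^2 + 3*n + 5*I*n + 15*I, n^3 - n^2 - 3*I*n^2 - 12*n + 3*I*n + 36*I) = n + 3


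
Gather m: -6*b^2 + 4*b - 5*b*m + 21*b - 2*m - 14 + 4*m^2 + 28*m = -6*b^2 + 25*b + 4*m^2 + m*(26 - 5*b) - 14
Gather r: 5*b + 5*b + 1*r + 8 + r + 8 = 10*b + 2*r + 16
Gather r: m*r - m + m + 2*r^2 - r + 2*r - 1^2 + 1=2*r^2 + r*(m + 1)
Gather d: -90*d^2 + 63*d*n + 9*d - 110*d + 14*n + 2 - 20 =-90*d^2 + d*(63*n - 101) + 14*n - 18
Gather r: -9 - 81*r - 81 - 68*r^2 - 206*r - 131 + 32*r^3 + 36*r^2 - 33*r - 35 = 32*r^3 - 32*r^2 - 320*r - 256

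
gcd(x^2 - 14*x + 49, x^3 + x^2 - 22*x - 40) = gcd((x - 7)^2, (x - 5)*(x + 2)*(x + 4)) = 1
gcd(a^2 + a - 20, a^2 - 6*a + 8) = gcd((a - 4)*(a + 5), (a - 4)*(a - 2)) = a - 4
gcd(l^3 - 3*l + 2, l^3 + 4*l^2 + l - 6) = l^2 + l - 2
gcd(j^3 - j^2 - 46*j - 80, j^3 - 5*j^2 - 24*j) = j - 8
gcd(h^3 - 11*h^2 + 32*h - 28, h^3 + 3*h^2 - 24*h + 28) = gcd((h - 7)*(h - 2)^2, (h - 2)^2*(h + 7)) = h^2 - 4*h + 4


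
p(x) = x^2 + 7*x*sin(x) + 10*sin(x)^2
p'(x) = 7*x*cos(x) + 2*x + 20*sin(x)*cos(x) + 7*sin(x)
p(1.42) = 21.62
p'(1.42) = 14.22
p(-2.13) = 24.36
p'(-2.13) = 6.71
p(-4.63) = -0.93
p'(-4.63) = -1.26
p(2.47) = 20.73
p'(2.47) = -13.98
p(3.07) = 11.01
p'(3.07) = -16.22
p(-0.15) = 0.40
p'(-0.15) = -5.34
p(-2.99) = 12.33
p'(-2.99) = 16.64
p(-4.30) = -0.69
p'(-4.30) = 2.53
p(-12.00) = 101.81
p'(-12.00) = -82.07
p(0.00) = 0.00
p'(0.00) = 0.00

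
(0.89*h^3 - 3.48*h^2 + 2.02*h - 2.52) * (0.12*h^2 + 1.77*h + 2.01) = 0.1068*h^5 + 1.1577*h^4 - 4.1283*h^3 - 3.7218*h^2 - 0.4002*h - 5.0652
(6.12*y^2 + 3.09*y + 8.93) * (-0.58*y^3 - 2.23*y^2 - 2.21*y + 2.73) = -3.5496*y^5 - 15.4398*y^4 - 25.5953*y^3 - 10.0352*y^2 - 11.2996*y + 24.3789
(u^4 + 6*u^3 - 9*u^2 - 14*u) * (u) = u^5 + 6*u^4 - 9*u^3 - 14*u^2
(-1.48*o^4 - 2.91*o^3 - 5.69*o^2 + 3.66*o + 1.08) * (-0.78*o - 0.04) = 1.1544*o^5 + 2.329*o^4 + 4.5546*o^3 - 2.6272*o^2 - 0.9888*o - 0.0432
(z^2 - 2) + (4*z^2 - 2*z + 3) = 5*z^2 - 2*z + 1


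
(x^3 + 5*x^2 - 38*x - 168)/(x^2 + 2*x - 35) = (x^2 - 2*x - 24)/(x - 5)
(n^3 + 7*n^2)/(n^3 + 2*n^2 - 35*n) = n/(n - 5)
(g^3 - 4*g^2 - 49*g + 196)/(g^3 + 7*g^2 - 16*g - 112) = (g - 7)/(g + 4)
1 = 1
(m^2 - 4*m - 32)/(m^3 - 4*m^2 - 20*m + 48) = (m - 8)/(m^2 - 8*m + 12)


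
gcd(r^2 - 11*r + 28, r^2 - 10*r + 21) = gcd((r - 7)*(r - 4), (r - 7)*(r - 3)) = r - 7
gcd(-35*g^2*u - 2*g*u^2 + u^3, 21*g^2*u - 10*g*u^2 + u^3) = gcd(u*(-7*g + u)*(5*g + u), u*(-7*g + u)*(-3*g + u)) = -7*g*u + u^2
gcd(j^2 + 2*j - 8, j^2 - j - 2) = j - 2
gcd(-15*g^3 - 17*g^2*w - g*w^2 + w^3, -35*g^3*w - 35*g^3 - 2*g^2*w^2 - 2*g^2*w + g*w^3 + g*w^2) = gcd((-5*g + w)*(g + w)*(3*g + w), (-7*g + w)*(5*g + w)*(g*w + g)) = 1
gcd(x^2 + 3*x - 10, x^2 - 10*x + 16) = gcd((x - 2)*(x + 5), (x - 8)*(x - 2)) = x - 2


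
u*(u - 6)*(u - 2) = u^3 - 8*u^2 + 12*u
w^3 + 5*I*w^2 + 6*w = w*(w - I)*(w + 6*I)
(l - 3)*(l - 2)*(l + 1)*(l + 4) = l^4 - 15*l^2 + 10*l + 24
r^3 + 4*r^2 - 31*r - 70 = (r - 5)*(r + 2)*(r + 7)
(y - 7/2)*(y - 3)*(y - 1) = y^3 - 15*y^2/2 + 17*y - 21/2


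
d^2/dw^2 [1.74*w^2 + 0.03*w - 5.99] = 3.48000000000000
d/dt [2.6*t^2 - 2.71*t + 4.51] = 5.2*t - 2.71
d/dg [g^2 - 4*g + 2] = 2*g - 4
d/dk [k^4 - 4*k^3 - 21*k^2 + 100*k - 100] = 4*k^3 - 12*k^2 - 42*k + 100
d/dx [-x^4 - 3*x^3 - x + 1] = -4*x^3 - 9*x^2 - 1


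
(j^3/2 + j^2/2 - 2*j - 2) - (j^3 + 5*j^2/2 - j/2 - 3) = -j^3/2 - 2*j^2 - 3*j/2 + 1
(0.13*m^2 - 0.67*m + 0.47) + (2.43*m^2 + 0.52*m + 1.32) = 2.56*m^2 - 0.15*m + 1.79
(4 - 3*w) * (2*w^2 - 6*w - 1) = -6*w^3 + 26*w^2 - 21*w - 4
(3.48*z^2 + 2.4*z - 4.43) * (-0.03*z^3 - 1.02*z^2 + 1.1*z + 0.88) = -0.1044*z^5 - 3.6216*z^4 + 1.5129*z^3 + 10.221*z^2 - 2.761*z - 3.8984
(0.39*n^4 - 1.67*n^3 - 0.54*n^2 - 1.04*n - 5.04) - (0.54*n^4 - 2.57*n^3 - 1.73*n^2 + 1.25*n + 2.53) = -0.15*n^4 + 0.9*n^3 + 1.19*n^2 - 2.29*n - 7.57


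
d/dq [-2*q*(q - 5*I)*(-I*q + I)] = 6*I*q^2 + 4*q*(5 - I) - 10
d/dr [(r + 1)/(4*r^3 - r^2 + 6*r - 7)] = (4*r^3 - r^2 + 6*r - 2*(r + 1)*(6*r^2 - r + 3) - 7)/(4*r^3 - r^2 + 6*r - 7)^2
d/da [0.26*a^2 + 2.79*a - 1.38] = 0.52*a + 2.79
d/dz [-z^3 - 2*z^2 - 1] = z*(-3*z - 4)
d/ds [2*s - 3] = 2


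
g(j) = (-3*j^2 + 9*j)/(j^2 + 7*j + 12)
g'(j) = (9 - 6*j)/(j^2 + 7*j + 12) + (-2*j - 7)*(-3*j^2 + 9*j)/(j^2 + 7*j + 12)^2 = 6*(-5*j^2 - 12*j + 18)/(j^4 + 14*j^3 + 73*j^2 + 168*j + 144)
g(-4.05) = -1631.57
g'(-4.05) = -33551.02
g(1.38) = 0.28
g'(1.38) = -0.09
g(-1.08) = -2.36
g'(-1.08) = 4.80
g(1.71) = 0.25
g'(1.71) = -0.14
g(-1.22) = -3.12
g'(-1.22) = 6.17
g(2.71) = 0.06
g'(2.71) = -0.21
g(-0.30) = -0.30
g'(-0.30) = 1.27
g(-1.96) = -13.75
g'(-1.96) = 29.74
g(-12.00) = -7.50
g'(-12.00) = -0.65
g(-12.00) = -7.50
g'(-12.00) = -0.65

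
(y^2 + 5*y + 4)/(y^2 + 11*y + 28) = (y + 1)/(y + 7)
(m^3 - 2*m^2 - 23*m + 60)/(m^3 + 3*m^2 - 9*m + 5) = (m^2 - 7*m + 12)/(m^2 - 2*m + 1)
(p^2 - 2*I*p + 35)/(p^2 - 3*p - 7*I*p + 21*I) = (p + 5*I)/(p - 3)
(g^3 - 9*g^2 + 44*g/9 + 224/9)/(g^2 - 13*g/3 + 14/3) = (3*g^2 - 20*g - 32)/(3*(g - 2))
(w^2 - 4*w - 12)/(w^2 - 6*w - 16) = (w - 6)/(w - 8)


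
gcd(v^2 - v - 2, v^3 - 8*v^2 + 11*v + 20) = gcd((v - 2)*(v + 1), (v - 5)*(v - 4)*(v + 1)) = v + 1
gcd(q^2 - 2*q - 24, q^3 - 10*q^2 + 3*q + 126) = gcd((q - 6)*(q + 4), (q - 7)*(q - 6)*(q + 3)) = q - 6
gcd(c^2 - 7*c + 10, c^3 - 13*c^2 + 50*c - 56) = c - 2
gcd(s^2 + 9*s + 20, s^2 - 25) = s + 5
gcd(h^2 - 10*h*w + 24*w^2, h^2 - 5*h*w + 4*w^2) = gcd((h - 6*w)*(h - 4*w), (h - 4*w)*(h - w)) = -h + 4*w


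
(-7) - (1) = -8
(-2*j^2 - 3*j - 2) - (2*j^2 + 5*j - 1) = -4*j^2 - 8*j - 1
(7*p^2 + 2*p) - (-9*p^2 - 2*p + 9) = 16*p^2 + 4*p - 9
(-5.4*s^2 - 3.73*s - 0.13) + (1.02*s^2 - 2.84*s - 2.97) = -4.38*s^2 - 6.57*s - 3.1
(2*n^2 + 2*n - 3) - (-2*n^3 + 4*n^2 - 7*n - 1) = 2*n^3 - 2*n^2 + 9*n - 2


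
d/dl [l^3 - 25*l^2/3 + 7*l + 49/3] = 3*l^2 - 50*l/3 + 7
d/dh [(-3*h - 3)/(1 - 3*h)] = -12/(3*h - 1)^2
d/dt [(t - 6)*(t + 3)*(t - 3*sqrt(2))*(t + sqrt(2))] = 4*t^3 - 9*t^2 - 6*sqrt(2)*t^2 - 48*t + 12*sqrt(2)*t + 18 + 36*sqrt(2)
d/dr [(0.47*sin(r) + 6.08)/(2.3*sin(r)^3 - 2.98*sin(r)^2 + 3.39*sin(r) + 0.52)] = (-2.162*sin(r)^3 - 40.5514*sin(r)^2 + 36.2368*sin(r) - 20.3668)*cos(r)/(5.29*sin(r)^6 - 13.708*sin(r)^5 + 24.4744*sin(r)^4 - 17.8124*sin(r)^3 + 8.3929*sin(r)^2 + 3.5256*sin(r) + 0.2704)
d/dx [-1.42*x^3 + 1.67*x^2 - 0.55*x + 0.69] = -4.26*x^2 + 3.34*x - 0.55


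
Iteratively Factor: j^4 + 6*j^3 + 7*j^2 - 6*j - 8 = (j + 4)*(j^3 + 2*j^2 - j - 2) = (j + 1)*(j + 4)*(j^2 + j - 2) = (j + 1)*(j + 2)*(j + 4)*(j - 1)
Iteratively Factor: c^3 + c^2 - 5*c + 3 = (c - 1)*(c^2 + 2*c - 3) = (c - 1)^2*(c + 3)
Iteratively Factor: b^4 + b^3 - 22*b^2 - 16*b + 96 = (b + 3)*(b^3 - 2*b^2 - 16*b + 32) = (b - 4)*(b + 3)*(b^2 + 2*b - 8) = (b - 4)*(b - 2)*(b + 3)*(b + 4)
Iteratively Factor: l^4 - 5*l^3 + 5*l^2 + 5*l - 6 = (l - 3)*(l^3 - 2*l^2 - l + 2) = (l - 3)*(l + 1)*(l^2 - 3*l + 2) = (l - 3)*(l - 2)*(l + 1)*(l - 1)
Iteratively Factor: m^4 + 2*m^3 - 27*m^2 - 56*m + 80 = (m - 5)*(m^3 + 7*m^2 + 8*m - 16) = (m - 5)*(m + 4)*(m^2 + 3*m - 4) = (m - 5)*(m + 4)^2*(m - 1)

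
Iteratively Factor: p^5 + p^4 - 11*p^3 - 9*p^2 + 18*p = (p - 1)*(p^4 + 2*p^3 - 9*p^2 - 18*p) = (p - 1)*(p + 2)*(p^3 - 9*p) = p*(p - 1)*(p + 2)*(p^2 - 9) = p*(p - 1)*(p + 2)*(p + 3)*(p - 3)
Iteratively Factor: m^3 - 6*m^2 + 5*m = (m - 1)*(m^2 - 5*m) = m*(m - 1)*(m - 5)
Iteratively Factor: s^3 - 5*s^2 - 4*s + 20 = (s - 2)*(s^2 - 3*s - 10) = (s - 5)*(s - 2)*(s + 2)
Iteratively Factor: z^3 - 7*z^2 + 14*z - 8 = (z - 1)*(z^2 - 6*z + 8) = (z - 2)*(z - 1)*(z - 4)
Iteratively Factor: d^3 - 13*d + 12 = (d + 4)*(d^2 - 4*d + 3) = (d - 1)*(d + 4)*(d - 3)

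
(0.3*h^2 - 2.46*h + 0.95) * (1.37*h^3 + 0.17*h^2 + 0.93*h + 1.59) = 0.411*h^5 - 3.3192*h^4 + 1.1623*h^3 - 1.6493*h^2 - 3.0279*h + 1.5105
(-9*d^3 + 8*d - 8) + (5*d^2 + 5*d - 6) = -9*d^3 + 5*d^2 + 13*d - 14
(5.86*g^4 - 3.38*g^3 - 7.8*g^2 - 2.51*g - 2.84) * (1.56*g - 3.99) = 9.1416*g^5 - 28.6542*g^4 + 1.3182*g^3 + 27.2064*g^2 + 5.5845*g + 11.3316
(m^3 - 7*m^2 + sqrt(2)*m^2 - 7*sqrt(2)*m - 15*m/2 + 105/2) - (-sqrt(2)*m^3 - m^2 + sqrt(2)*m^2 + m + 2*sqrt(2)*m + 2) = m^3 + sqrt(2)*m^3 - 6*m^2 - 9*sqrt(2)*m - 17*m/2 + 101/2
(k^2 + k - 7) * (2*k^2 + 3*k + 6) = 2*k^4 + 5*k^3 - 5*k^2 - 15*k - 42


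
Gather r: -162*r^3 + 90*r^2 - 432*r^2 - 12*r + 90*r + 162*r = -162*r^3 - 342*r^2 + 240*r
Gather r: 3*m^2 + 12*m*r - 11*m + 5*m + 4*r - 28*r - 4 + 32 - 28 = 3*m^2 - 6*m + r*(12*m - 24)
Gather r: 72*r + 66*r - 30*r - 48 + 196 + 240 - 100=108*r + 288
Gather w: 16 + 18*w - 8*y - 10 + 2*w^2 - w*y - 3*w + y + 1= 2*w^2 + w*(15 - y) - 7*y + 7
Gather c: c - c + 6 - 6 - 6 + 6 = 0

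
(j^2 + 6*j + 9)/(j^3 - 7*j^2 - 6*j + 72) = (j + 3)/(j^2 - 10*j + 24)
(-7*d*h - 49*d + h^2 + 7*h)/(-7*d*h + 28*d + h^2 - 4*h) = (h + 7)/(h - 4)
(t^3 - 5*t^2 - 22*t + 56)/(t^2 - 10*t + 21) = (t^2 + 2*t - 8)/(t - 3)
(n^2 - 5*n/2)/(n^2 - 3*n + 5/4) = 2*n/(2*n - 1)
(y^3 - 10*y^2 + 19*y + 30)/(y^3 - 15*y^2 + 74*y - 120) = (y + 1)/(y - 4)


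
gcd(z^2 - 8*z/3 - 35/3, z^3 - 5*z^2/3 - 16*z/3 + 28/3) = z + 7/3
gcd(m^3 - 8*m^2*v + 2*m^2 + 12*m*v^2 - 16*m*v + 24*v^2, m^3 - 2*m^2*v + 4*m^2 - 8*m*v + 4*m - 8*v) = -m^2 + 2*m*v - 2*m + 4*v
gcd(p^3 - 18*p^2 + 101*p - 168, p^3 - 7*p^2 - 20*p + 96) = p^2 - 11*p + 24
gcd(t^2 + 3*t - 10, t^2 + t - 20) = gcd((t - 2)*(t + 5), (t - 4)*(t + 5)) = t + 5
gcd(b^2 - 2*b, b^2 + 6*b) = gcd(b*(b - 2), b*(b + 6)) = b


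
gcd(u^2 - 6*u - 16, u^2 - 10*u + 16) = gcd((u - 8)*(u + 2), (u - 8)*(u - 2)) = u - 8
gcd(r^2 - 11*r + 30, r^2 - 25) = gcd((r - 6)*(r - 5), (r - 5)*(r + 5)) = r - 5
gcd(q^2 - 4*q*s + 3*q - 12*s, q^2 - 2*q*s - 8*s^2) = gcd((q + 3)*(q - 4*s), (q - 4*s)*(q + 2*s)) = q - 4*s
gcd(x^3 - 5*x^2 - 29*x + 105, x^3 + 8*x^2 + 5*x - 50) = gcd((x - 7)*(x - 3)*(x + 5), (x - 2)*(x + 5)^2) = x + 5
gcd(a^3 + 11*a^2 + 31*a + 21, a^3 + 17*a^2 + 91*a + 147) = a^2 + 10*a + 21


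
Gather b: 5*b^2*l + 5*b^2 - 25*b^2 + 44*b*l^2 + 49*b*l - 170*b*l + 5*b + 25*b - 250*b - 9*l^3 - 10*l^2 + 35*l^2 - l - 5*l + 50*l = b^2*(5*l - 20) + b*(44*l^2 - 121*l - 220) - 9*l^3 + 25*l^2 + 44*l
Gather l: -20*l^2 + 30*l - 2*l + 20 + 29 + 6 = -20*l^2 + 28*l + 55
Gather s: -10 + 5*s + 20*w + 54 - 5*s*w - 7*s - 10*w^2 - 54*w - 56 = s*(-5*w - 2) - 10*w^2 - 34*w - 12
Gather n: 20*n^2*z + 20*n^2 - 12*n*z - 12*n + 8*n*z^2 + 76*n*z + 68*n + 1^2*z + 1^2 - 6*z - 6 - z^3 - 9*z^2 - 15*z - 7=n^2*(20*z + 20) + n*(8*z^2 + 64*z + 56) - z^3 - 9*z^2 - 20*z - 12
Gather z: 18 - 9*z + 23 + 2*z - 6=35 - 7*z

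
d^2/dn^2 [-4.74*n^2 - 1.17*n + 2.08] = -9.48000000000000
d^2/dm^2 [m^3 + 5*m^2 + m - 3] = 6*m + 10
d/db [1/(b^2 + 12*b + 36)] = 2*(-b - 6)/(b^2 + 12*b + 36)^2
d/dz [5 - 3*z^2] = -6*z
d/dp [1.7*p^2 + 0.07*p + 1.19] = 3.4*p + 0.07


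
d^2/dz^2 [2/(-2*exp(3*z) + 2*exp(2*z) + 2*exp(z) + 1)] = 4*(4*(-3*exp(2*z) + 2*exp(z) + 1)^2*exp(z) + (9*exp(2*z) - 4*exp(z) - 1)*(-2*exp(3*z) + 2*exp(2*z) + 2*exp(z) + 1))*exp(z)/(-2*exp(3*z) + 2*exp(2*z) + 2*exp(z) + 1)^3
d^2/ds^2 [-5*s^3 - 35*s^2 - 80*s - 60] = -30*s - 70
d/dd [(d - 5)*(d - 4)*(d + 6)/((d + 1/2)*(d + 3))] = 4*(d^4 + 7*d^3 + 28*d^2 - 249*d - 471)/(4*d^4 + 28*d^3 + 61*d^2 + 42*d + 9)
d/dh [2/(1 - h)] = 2/(h - 1)^2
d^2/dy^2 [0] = 0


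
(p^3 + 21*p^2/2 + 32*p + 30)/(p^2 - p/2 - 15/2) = (p^2 + 8*p + 12)/(p - 3)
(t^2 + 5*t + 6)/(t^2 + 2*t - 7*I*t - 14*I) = (t + 3)/(t - 7*I)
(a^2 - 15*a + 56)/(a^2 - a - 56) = (a - 7)/(a + 7)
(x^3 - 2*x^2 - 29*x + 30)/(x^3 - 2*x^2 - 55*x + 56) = (x^2 - x - 30)/(x^2 - x - 56)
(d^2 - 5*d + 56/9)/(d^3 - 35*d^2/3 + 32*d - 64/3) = (d - 7/3)/(d^2 - 9*d + 8)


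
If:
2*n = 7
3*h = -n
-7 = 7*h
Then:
No Solution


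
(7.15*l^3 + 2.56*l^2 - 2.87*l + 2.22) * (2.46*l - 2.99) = 17.589*l^4 - 15.0809*l^3 - 14.7146*l^2 + 14.0425*l - 6.6378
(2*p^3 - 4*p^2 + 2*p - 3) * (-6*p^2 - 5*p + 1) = -12*p^5 + 14*p^4 + 10*p^3 + 4*p^2 + 17*p - 3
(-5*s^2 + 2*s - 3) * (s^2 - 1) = -5*s^4 + 2*s^3 + 2*s^2 - 2*s + 3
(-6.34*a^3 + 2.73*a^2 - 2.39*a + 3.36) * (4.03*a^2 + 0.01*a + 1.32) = -25.5502*a^5 + 10.9385*a^4 - 17.9732*a^3 + 17.1205*a^2 - 3.1212*a + 4.4352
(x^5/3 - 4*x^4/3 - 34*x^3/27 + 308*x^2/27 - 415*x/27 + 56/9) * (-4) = -4*x^5/3 + 16*x^4/3 + 136*x^3/27 - 1232*x^2/27 + 1660*x/27 - 224/9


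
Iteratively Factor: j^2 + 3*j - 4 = (j + 4)*(j - 1)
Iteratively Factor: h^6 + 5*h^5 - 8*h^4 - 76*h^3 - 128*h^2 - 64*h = (h)*(h^5 + 5*h^4 - 8*h^3 - 76*h^2 - 128*h - 64) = h*(h + 2)*(h^4 + 3*h^3 - 14*h^2 - 48*h - 32) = h*(h + 2)*(h + 4)*(h^3 - h^2 - 10*h - 8) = h*(h + 1)*(h + 2)*(h + 4)*(h^2 - 2*h - 8) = h*(h - 4)*(h + 1)*(h + 2)*(h + 4)*(h + 2)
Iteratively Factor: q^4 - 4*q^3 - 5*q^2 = (q)*(q^3 - 4*q^2 - 5*q) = q*(q + 1)*(q^2 - 5*q) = q^2*(q + 1)*(q - 5)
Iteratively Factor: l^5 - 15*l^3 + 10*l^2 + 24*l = (l)*(l^4 - 15*l^2 + 10*l + 24) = l*(l + 4)*(l^3 - 4*l^2 + l + 6) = l*(l + 1)*(l + 4)*(l^2 - 5*l + 6) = l*(l - 3)*(l + 1)*(l + 4)*(l - 2)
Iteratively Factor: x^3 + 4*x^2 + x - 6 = (x - 1)*(x^2 + 5*x + 6) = (x - 1)*(x + 2)*(x + 3)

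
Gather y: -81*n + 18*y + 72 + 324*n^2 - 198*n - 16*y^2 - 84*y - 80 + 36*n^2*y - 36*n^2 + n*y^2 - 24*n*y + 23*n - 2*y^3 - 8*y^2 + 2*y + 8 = 288*n^2 - 256*n - 2*y^3 + y^2*(n - 24) + y*(36*n^2 - 24*n - 64)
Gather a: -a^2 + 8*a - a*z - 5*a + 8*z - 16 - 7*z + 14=-a^2 + a*(3 - z) + z - 2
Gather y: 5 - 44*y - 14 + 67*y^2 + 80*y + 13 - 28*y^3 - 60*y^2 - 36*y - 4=-28*y^3 + 7*y^2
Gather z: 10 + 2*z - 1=2*z + 9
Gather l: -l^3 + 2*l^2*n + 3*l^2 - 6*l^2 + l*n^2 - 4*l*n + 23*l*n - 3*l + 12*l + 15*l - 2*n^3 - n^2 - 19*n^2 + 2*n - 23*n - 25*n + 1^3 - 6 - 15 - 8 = -l^3 + l^2*(2*n - 3) + l*(n^2 + 19*n + 24) - 2*n^3 - 20*n^2 - 46*n - 28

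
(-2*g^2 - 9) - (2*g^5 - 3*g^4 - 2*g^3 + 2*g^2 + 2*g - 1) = -2*g^5 + 3*g^4 + 2*g^3 - 4*g^2 - 2*g - 8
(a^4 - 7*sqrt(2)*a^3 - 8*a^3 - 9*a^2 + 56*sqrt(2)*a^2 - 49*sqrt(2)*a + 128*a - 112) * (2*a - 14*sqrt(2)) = 2*a^5 - 28*sqrt(2)*a^4 - 16*a^4 + 178*a^3 + 224*sqrt(2)*a^3 - 1312*a^2 + 28*sqrt(2)*a^2 - 1792*sqrt(2)*a + 1148*a + 1568*sqrt(2)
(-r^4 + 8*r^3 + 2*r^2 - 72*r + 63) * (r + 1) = -r^5 + 7*r^4 + 10*r^3 - 70*r^2 - 9*r + 63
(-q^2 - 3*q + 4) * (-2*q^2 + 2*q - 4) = 2*q^4 + 4*q^3 - 10*q^2 + 20*q - 16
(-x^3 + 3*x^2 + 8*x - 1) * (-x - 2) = x^4 - x^3 - 14*x^2 - 15*x + 2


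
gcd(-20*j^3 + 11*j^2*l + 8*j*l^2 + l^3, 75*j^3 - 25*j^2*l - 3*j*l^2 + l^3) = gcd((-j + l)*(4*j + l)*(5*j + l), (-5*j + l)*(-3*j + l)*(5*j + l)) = 5*j + l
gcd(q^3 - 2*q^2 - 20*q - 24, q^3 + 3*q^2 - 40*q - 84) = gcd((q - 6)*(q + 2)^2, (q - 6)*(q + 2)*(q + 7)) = q^2 - 4*q - 12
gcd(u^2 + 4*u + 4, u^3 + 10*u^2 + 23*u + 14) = u + 2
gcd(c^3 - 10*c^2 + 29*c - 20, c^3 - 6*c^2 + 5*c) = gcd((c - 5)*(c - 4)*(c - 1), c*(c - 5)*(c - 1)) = c^2 - 6*c + 5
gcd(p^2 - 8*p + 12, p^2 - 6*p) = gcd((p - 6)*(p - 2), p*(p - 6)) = p - 6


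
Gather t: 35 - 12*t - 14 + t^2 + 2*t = t^2 - 10*t + 21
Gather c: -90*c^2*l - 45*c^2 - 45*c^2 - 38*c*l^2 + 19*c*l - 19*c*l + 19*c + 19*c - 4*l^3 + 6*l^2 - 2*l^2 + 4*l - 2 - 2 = c^2*(-90*l - 90) + c*(38 - 38*l^2) - 4*l^3 + 4*l^2 + 4*l - 4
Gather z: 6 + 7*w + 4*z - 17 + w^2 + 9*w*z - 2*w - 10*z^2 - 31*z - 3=w^2 + 5*w - 10*z^2 + z*(9*w - 27) - 14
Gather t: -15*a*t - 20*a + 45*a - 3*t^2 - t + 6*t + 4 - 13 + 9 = 25*a - 3*t^2 + t*(5 - 15*a)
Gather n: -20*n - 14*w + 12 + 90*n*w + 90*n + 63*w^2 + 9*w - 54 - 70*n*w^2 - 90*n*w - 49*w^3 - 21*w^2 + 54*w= n*(70 - 70*w^2) - 49*w^3 + 42*w^2 + 49*w - 42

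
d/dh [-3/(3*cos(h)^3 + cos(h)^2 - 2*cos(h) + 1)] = 3*(-9*cos(h)^2 - 2*cos(h) + 2)*sin(h)/(3*cos(h)^3 + cos(h)^2 - 2*cos(h) + 1)^2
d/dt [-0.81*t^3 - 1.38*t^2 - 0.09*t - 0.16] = -2.43*t^2 - 2.76*t - 0.09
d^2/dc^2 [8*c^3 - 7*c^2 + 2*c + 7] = 48*c - 14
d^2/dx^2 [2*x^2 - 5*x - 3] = 4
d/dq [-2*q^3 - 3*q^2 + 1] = 6*q*(-q - 1)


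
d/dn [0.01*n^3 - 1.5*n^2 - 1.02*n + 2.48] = 0.03*n^2 - 3.0*n - 1.02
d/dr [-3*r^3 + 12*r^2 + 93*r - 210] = -9*r^2 + 24*r + 93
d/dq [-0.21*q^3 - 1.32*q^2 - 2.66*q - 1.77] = -0.63*q^2 - 2.64*q - 2.66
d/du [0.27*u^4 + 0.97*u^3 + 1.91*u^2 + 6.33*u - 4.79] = 1.08*u^3 + 2.91*u^2 + 3.82*u + 6.33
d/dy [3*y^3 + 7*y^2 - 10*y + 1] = 9*y^2 + 14*y - 10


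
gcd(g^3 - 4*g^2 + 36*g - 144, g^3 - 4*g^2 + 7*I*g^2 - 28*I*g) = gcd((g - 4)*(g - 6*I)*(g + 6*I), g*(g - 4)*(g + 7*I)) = g - 4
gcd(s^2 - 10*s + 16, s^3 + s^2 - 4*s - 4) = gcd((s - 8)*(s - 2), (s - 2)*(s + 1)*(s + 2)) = s - 2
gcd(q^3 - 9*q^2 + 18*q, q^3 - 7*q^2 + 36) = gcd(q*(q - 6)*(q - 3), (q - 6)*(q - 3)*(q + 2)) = q^2 - 9*q + 18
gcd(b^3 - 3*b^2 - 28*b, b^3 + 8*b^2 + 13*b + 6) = 1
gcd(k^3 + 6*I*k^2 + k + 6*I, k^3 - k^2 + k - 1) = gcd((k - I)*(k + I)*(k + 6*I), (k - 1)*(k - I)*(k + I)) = k^2 + 1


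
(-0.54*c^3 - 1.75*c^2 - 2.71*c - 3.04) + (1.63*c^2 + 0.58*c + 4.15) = -0.54*c^3 - 0.12*c^2 - 2.13*c + 1.11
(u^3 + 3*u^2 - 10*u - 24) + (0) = u^3 + 3*u^2 - 10*u - 24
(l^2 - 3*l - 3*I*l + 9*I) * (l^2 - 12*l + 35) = l^4 - 15*l^3 - 3*I*l^3 + 71*l^2 + 45*I*l^2 - 105*l - 213*I*l + 315*I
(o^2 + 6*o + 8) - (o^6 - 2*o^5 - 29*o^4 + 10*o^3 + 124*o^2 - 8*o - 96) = -o^6 + 2*o^5 + 29*o^4 - 10*o^3 - 123*o^2 + 14*o + 104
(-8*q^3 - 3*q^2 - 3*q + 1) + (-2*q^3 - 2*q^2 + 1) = -10*q^3 - 5*q^2 - 3*q + 2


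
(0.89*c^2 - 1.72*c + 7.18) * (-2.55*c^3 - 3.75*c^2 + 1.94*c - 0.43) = -2.2695*c^5 + 1.0485*c^4 - 10.1324*c^3 - 30.6445*c^2 + 14.6688*c - 3.0874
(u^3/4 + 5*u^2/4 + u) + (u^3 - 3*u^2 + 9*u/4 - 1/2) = 5*u^3/4 - 7*u^2/4 + 13*u/4 - 1/2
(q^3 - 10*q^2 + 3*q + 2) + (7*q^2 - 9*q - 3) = q^3 - 3*q^2 - 6*q - 1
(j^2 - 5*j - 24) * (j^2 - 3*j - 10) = j^4 - 8*j^3 - 19*j^2 + 122*j + 240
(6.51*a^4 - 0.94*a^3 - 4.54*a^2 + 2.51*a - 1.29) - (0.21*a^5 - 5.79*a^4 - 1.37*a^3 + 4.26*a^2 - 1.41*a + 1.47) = -0.21*a^5 + 12.3*a^4 + 0.43*a^3 - 8.8*a^2 + 3.92*a - 2.76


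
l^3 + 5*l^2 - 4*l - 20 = (l - 2)*(l + 2)*(l + 5)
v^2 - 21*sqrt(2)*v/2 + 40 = (v - 8*sqrt(2))*(v - 5*sqrt(2)/2)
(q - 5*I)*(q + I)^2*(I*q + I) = I*q^4 + 3*q^3 + I*q^3 + 3*q^2 + 9*I*q^2 - 5*q + 9*I*q - 5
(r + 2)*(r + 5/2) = r^2 + 9*r/2 + 5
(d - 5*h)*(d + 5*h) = d^2 - 25*h^2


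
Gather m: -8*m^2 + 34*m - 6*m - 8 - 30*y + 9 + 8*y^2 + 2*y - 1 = -8*m^2 + 28*m + 8*y^2 - 28*y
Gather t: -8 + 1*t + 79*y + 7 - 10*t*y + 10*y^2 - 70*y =t*(1 - 10*y) + 10*y^2 + 9*y - 1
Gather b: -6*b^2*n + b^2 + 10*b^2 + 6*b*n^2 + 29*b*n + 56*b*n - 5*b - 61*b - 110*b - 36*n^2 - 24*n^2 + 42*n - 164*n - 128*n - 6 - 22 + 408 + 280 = b^2*(11 - 6*n) + b*(6*n^2 + 85*n - 176) - 60*n^2 - 250*n + 660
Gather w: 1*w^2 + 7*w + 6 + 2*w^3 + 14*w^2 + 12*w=2*w^3 + 15*w^2 + 19*w + 6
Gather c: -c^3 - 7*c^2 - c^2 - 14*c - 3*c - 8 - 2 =-c^3 - 8*c^2 - 17*c - 10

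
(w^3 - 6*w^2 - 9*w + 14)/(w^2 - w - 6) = (w^2 - 8*w + 7)/(w - 3)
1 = 1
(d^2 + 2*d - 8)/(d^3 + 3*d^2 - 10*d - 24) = (d - 2)/(d^2 - d - 6)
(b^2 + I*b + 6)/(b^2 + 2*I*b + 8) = (b + 3*I)/(b + 4*I)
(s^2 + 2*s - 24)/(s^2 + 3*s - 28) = (s + 6)/(s + 7)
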